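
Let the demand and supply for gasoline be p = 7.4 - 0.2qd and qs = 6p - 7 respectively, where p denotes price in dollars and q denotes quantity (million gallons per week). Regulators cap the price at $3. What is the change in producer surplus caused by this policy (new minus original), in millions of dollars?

Rearranging demand gives qd = 37 - 5p. Equilibrium: 37 - 5p = 6p - 7, so 44 = 11p and p* = 4, q* = 17.
Because the ceiling (3) lies below the market-clearing price, it is binding.
At p = 3: qd = 37 - 5·3 = 22 and qs = 6·3 - 7 = 11.
Producer surplus without the control is ½ · (4 - 7/6) · 17 = 289/12.
With the ceiling, producers sell 11 units at 3, so PS = ½ · (3 - 7/6) · 11 = 121/12.
Change in producer surplus = 121/12 - 289/12 = -14.

-14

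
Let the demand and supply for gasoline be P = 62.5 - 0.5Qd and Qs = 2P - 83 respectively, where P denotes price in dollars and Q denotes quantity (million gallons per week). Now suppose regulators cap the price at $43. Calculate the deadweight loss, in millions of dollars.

162

Rearranging demand gives Qd = 125 - 2P. In a free market, 125 - 2P = 2P - 83 gives the equilibrium P* = 52, Q* = 21.
Because the ceiling (43) lies below the market-clearing price, it is binding.
At P = 43: Qd = 125 - 2·43 = 39 and Qs = 2·43 - 83 = 3.
Quantity traded falls to 3. At Q = 3 the demand price is (125 - 3)/2 = 61 and the supply price is (83 + 3)/2 = 43.
Deadweight loss = ½ · (61 - 43) · (21 - 3) = ½ · 18 · 18 = 162.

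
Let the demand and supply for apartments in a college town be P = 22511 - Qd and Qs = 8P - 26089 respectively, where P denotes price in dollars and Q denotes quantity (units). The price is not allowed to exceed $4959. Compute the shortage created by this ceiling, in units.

Rearranging demand gives Qd = 22511 - P. Setting quantity demanded equal to quantity supplied, 22511 - P = 8P - 26089, gives P* = 5400 and Q* = 17111.
The ceiling of 4959 is below the equilibrium price 5400, so it binds.
At P = 4959: Qd = 22511 - 4959 = 17552 and Qs = 8·4959 - 26089 = 13583.
Shortage = Qd - Qs = 17552 - 13583 = 3969.

3969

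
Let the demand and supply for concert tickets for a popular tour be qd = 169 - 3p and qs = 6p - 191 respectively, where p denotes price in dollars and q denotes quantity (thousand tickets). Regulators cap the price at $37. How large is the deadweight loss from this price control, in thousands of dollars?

Without the control the market clears where 169 - 3p = 6p - 191, i.e. p* = 40 and q* = 49.
The ceiling of 37 is below the equilibrium price 40, so it binds.
At p = 37: qd = 169 - 3·37 = 58 and qs = 6·37 - 191 = 31.
Quantity traded falls to 31. At q = 31 the demand price is (169 - 31)/3 = 46 and the supply price is (191 + 31)/6 = 37.
Deadweight loss = ½ · (46 - 37) · (49 - 31) = ½ · 9 · 18 = 81.

81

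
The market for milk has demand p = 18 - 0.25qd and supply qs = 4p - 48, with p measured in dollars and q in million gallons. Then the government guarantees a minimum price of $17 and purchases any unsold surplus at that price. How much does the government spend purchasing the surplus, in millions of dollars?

Rearranging demand gives qd = 72 - 4p. Equilibrium: 72 - 4p = 4p - 48, so 120 = 8p and p* = 15, q* = 12.
Since 17 > 15, the floor is binding.
At p = 17: qd = 72 - 4·17 = 4 and qs = 4·17 - 48 = 20.
Surplus = qs - qd = 16.
Government expenditure = surplus × support price = 16 × 17 = 272.

272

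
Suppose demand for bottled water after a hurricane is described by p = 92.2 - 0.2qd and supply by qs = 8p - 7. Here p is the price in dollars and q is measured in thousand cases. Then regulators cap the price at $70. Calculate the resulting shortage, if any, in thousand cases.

0

Rearranging demand gives qd = 461 - 5p. In a free market, 461 - 5p = 8p - 7 gives the equilibrium p* = 36, q* = 281.
Since 70 is above p* = 36, the ceiling does not bind and the free-market outcome prevails.
Since the control does not bind, there is no shortage.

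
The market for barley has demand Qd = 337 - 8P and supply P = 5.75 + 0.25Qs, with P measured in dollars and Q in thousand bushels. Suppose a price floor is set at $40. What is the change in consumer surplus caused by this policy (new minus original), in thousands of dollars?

Rearranging supply gives Qs = 4P - 23. Setting quantity demanded equal to quantity supplied, 337 - 8P = 4P - 23, gives P* = 30 and Q* = 97.
The floor of 40 is above the equilibrium price 30, so it binds.
At P = 40: Qd = 337 - 8·40 = 17 and Qs = 4·40 - 23 = 137.
Consumer surplus without the control is ½ · (42.125 - 30) · 97 = 588.0625.
With the floor, consumers buy 17 units at 40, so CS = ½ · (42.125 - 40) · 17 = 18.0625.
Change in consumer surplus = 18.0625 - 588.0625 = -570.

-570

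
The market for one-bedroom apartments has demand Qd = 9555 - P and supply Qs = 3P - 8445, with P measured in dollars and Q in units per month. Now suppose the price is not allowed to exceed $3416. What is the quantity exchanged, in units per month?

Without the control the market clears where 9555 - P = 3P - 8445, i.e. P* = 4500 and Q* = 5055.
The ceiling of 3416 is below the equilibrium price 4500, so it binds.
At P = 3416: Qd = 9555 - 3416 = 6139 and Qs = 3·3416 - 8445 = 1803.
The quantity actually transacted is the short side, supply: 1803.

1803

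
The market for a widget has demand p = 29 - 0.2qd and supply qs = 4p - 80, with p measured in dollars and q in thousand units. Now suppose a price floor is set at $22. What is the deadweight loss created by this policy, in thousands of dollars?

0

Rearranging demand gives qd = 145 - 5p. Setting quantity demanded equal to quantity supplied, 145 - 5p = 4p - 80, gives p* = 25 and q* = 20.
The floor of 22 is below the equilibrium price 25, so it is not binding; the market clears at p* = 25, q* = 20.
Since the control does not bind, no trades are prevented and deadweight loss is zero.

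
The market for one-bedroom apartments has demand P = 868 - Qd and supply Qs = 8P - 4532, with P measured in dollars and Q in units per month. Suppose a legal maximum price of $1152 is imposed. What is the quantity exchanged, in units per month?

268

Rearranging demand gives Qd = 868 - P. Setting quantity demanded equal to quantity supplied, 868 - P = 8P - 4532, gives P* = 600 and Q* = 268.
Since 1152 is above P* = 600, the ceiling does not bind and the free-market outcome prevails.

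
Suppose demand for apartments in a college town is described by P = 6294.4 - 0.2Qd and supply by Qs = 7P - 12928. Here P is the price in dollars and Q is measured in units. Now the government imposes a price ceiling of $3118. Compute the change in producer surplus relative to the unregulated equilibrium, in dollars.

Rearranging demand gives Qd = 31472 - 5P. Equilibrium: 31472 - 5P = 7P - 12928, so 44400 = 12P and P* = 3700, Q* = 12972.
The ceiling of 3118 is below the equilibrium price 3700, so it binds.
At P = 3118: Qd = 31472 - 5·3118 = 15882 and Qs = 7·3118 - 12928 = 8898.
Producer surplus without the control is ½ · (3700 - 12928/7) · 12972 = 84136392/7.
With the ceiling, producers sell 8898 units at 3118, so PS = ½ · (3118 - 12928/7) · 8898 = 39587202/7.
Change in producer surplus = 39587202/7 - 84136392/7 = -6364170.

-6364170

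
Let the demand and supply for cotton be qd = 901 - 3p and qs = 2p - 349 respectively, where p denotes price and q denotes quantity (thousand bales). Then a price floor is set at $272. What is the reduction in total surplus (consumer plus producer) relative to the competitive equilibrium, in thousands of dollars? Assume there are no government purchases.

Without the control the market clears where 901 - 3p = 2p - 349, i.e. p* = 250 and q* = 151.
The floor of 272 is above the equilibrium price 250, so it binds.
At p = 272: qd = 901 - 3·272 = 85 and qs = 2·272 - 349 = 195.
Quantity traded falls to 85. At q = 85 the demand price is (901 - 85)/3 = 272 and the supply price is (349 + 85)/2 = 217.
Deadweight loss = ½ · (272 - 217) · (151 - 85) = ½ · 55 · 66 = 1815.

1815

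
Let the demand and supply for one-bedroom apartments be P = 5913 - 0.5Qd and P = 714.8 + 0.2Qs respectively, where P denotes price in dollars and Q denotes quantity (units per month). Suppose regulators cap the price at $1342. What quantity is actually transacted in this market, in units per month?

Rearranging demand gives Qd = 11826 - 2P; rearranging supply gives Qs = 5P - 3574. Setting quantity demanded equal to quantity supplied, 11826 - 2P = 5P - 3574, gives P* = 2200 and Q* = 7426.
Because the ceiling (1342) lies below the market-clearing price, it is binding.
At P = 1342: Qd = 11826 - 2·1342 = 9142 and Qs = 5·1342 - 3574 = 3136.
The quantity actually transacted is the short side, supply: 3136.

3136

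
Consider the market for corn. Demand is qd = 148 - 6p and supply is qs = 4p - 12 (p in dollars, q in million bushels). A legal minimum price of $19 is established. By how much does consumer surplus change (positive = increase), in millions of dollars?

In a free market, 148 - 6p = 4p - 12 gives the equilibrium p* = 16, q* = 52.
The floor of 19 is above the equilibrium price 16, so it binds.
At p = 19: qd = 148 - 6·19 = 34 and qs = 4·19 - 12 = 64.
Consumer surplus without the control is ½ · (74/3 - 16) · 52 = 676/3.
With the floor, consumers buy 34 units at 19, so CS = ½ · (74/3 - 19) · 34 = 289/3.
Change in consumer surplus = 289/3 - 676/3 = -129.

-129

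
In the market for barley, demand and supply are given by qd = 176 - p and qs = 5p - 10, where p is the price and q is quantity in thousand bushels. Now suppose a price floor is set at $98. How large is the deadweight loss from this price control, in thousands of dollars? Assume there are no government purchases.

2693.4

Equilibrium: 176 - p = 5p - 10, so 186 = 6p and p* = 31, q* = 145.
Since 98 > 31, the floor is binding.
At p = 98: qd = 176 - 98 = 78 and qs = 5·98 - 10 = 480.
Quantity traded falls to 78. At q = 78 the demand price is 176 - 78 = 98 and the supply price is (10 + 78)/5 = 17.6.
Deadweight loss = ½ · (98 - 17.6) · (145 - 78) = ½ · 80.4 · 67 = 2693.4.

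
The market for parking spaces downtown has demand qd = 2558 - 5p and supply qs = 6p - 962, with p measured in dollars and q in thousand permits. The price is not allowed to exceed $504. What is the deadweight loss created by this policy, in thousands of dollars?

0

Without the control the market clears where 2558 - 5p = 6p - 962, i.e. p* = 320 and q* = 958.
Since 504 is above p* = 320, the ceiling does not bind and the free-market outcome prevails.
Since the control does not bind, no trades are prevented and deadweight loss is zero.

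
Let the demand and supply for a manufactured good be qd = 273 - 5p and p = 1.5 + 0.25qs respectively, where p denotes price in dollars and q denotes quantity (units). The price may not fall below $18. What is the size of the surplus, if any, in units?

0

Rearranging supply gives qs = 4p - 6. Without the control the market clears where 273 - 5p = 4p - 6, i.e. p* = 31 and q* = 118.
Since 18 is below p* = 31, the floor does not bind and the free-market outcome prevails.
Since the control does not bind, there is no surplus.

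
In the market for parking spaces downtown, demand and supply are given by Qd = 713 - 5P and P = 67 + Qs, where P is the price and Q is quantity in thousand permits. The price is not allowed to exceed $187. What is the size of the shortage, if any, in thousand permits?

0

Rearranging supply gives Qs = P - 67. Setting quantity demanded equal to quantity supplied, 713 - 5P = P - 67, gives P* = 130 and Q* = 63.
The ceiling of 187 is above the equilibrium price 130, so it is not binding; the market clears at P* = 130, Q* = 63.
Since the control does not bind, there is no shortage.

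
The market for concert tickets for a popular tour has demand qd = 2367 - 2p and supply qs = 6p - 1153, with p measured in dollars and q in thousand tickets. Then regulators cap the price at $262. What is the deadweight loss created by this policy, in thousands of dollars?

380208

In a free market, 2367 - 2p = 6p - 1153 gives the equilibrium p* = 440, q* = 1487.
Because the ceiling (262) lies below the market-clearing price, it is binding.
At p = 262: qd = 2367 - 2·262 = 1843 and qs = 6·262 - 1153 = 419.
Quantity traded falls to 419. At q = 419 the demand price is (2367 - 419)/2 = 974 and the supply price is (1153 + 419)/6 = 262.
Deadweight loss = ½ · (974 - 262) · (1487 - 419) = ½ · 712 · 1068 = 380208.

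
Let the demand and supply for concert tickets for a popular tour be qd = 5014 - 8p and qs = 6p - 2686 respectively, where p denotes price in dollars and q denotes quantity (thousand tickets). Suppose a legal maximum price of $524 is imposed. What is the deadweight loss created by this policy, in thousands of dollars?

Equilibrium: 5014 - 8p = 6p - 2686, so 7700 = 14p and p* = 550, q* = 614.
The ceiling of 524 is below the equilibrium price 550, so it binds.
At p = 524: qd = 5014 - 8·524 = 822 and qs = 6·524 - 2686 = 458.
Quantity traded falls to 458. At q = 458 the demand price is (5014 - 458)/8 = 569.5 and the supply price is (2686 + 458)/6 = 524.
Deadweight loss = ½ · (569.5 - 524) · (614 - 458) = ½ · 45.5 · 156 = 3549.

3549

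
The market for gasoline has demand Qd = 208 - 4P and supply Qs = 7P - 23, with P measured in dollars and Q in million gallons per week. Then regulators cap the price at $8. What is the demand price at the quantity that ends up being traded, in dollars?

43.75

Setting quantity demanded equal to quantity supplied, 208 - 4P = 7P - 23, gives P* = 21 and Q* = 124.
The ceiling of 8 is below the equilibrium price 21, so it binds.
At P = 8: Qd = 208 - 4·8 = 176 and Qs = 7·8 - 23 = 33.
Only 33 units reach the market. On the demand curve, the marginal buyer's willingness to pay at Q = 33 is (208 - 33)/4 = 43.75.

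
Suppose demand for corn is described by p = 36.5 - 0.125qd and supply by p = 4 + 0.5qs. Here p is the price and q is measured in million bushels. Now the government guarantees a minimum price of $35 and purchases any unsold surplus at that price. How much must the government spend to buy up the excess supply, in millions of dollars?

1750

Rearranging demand gives qd = 292 - 8p; rearranging supply gives qs = 2p - 8. Without the control the market clears where 292 - 8p = 2p - 8, i.e. p* = 30 and q* = 52.
Since 35 > 30, the floor is binding.
At p = 35: qd = 292 - 8·35 = 12 and qs = 2·35 - 8 = 62.
Surplus = qs - qd = 50.
Government expenditure = surplus × support price = 50 × 35 = 1750.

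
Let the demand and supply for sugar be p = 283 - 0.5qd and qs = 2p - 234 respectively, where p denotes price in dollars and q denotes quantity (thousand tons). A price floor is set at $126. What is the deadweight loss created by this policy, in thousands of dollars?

Rearranging demand gives qd = 566 - 2p. Without the control the market clears where 566 - 2p = 2p - 234, i.e. p* = 200 and q* = 166.
The floor of 126 is below the equilibrium price 200, so it is not binding; the market clears at p* = 200, q* = 166.
Since the control does not bind, no trades are prevented and deadweight loss is zero.

0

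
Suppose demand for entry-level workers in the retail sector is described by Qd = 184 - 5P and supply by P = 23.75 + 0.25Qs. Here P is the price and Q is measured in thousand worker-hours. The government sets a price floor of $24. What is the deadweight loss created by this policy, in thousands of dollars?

Rearranging supply gives Qs = 4P - 95. Without the control the market clears where 184 - 5P = 4P - 95, i.e. P* = 31 and Q* = 29.
The floor of 24 is below the equilibrium price 31, so it is not binding; the market clears at P* = 31, Q* = 29.
Since the control does not bind, no trades are prevented and deadweight loss is zero.

0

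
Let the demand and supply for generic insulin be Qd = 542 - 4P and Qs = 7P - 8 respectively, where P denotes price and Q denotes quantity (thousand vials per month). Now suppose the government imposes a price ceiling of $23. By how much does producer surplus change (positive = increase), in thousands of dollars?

-6682.5

Without the control the market clears where 542 - 4P = 7P - 8, i.e. P* = 50 and Q* = 342.
The ceiling of 23 is below the equilibrium price 50, so it binds.
At P = 23: Qd = 542 - 4·23 = 450 and Qs = 7·23 - 8 = 153.
Producer surplus without the control is ½ · (50 - 8/7) · 342 = 58482/7.
With the ceiling, producers sell 153 units at 23, so PS = ½ · (23 - 8/7) · 153 = 23409/14.
Change in producer surplus = 23409/14 - 58482/7 = -6682.5.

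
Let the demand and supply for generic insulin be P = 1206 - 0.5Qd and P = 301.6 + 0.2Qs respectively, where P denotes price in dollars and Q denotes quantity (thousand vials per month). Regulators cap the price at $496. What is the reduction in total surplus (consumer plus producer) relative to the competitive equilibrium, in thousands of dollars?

35840

Rearranging demand gives Qd = 2412 - 2P; rearranging supply gives Qs = 5P - 1508. Equilibrium: 2412 - 2P = 5P - 1508, so 3920 = 7P and P* = 560, Q* = 1292.
Because the ceiling (496) lies below the market-clearing price, it is binding.
At P = 496: Qd = 2412 - 2·496 = 1420 and Qs = 5·496 - 1508 = 972.
Quantity traded falls to 972. At Q = 972 the demand price is (2412 - 972)/2 = 720 and the supply price is (1508 + 972)/5 = 496.
Deadweight loss = ½ · (720 - 496) · (1292 - 972) = ½ · 224 · 320 = 35840.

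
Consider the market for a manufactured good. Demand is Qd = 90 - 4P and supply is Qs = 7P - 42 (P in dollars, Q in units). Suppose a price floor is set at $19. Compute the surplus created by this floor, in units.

Without the control the market clears where 90 - 4P = 7P - 42, i.e. P* = 12 and Q* = 42.
Because the floor (19) lies above the market-clearing price, it is binding.
At P = 19: Qd = 90 - 4·19 = 14 and Qs = 7·19 - 42 = 91.
Surplus = Qs - Qd = 91 - 14 = 77.

77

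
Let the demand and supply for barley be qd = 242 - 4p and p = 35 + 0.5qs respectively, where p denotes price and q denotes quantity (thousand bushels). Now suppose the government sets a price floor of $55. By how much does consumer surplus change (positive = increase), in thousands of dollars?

Rearranging supply gives qs = 2p - 70. Equilibrium: 242 - 4p = 2p - 70, so 312 = 6p and p* = 52, q* = 34.
The floor of 55 is above the equilibrium price 52, so it binds.
At p = 55: qd = 242 - 4·55 = 22 and qs = 2·55 - 70 = 40.
Consumer surplus without the control is ½ · (60.5 - 52) · 34 = 144.5.
With the floor, consumers buy 22 units at 55, so CS = ½ · (60.5 - 55) · 22 = 60.5.
Change in consumer surplus = 60.5 - 144.5 = -84.

-84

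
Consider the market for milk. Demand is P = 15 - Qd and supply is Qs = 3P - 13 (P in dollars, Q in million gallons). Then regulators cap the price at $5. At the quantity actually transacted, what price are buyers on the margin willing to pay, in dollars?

13

Rearranging demand gives Qd = 15 - P. Equilibrium: 15 - P = 3P - 13, so 28 = 4P and P* = 7, Q* = 8.
Because the ceiling (5) lies below the market-clearing price, it is binding.
At P = 5: Qd = 15 - 5 = 10 and Qs = 3·5 - 13 = 2.
Only 2 units reach the market. On the demand curve, the marginal buyer's willingness to pay at Q = 2 is (15 - 2) = 13.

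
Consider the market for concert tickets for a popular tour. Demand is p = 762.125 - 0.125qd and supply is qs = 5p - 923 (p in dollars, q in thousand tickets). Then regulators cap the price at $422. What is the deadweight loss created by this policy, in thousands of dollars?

Rearranging demand gives qd = 6097 - 8p. Equilibrium: 6097 - 8p = 5p - 923, so 7020 = 13p and p* = 540, q* = 1777.
The ceiling of 422 is below the equilibrium price 540, so it binds.
At p = 422: qd = 6097 - 8·422 = 2721 and qs = 5·422 - 923 = 1187.
Quantity traded falls to 1187. At q = 1187 the demand price is (6097 - 1187)/8 = 613.75 and the supply price is (923 + 1187)/5 = 422.
Deadweight loss = ½ · (613.75 - 422) · (1777 - 1187) = ½ · 191.75 · 590 = 56566.25.

56566.25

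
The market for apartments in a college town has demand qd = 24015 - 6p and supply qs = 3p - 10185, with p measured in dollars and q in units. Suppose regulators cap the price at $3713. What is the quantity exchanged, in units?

954

In a free market, 24015 - 6p = 3p - 10185 gives the equilibrium p* = 3800, q* = 1215.
Since 3713 < 3800, the ceiling is binding.
At p = 3713: qd = 24015 - 6·3713 = 1737 and qs = 3·3713 - 10185 = 954.
The quantity actually transacted is the short side, supply: 954.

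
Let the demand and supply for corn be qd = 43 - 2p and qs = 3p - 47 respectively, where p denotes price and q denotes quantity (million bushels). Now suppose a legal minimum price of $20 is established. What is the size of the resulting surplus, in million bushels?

Setting quantity demanded equal to quantity supplied, 43 - 2p = 3p - 47, gives p* = 18 and q* = 7.
Since 20 > 18, the floor is binding.
At p = 20: qd = 43 - 2·20 = 3 and qs = 3·20 - 47 = 13.
Surplus = qs - qd = 13 - 3 = 10.

10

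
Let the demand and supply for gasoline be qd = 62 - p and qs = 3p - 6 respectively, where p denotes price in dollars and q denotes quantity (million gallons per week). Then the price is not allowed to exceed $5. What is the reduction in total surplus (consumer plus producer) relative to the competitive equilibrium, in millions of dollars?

864

Equilibrium: 62 - p = 3p - 6, so 68 = 4p and p* = 17, q* = 45.
The ceiling of 5 is below the equilibrium price 17, so it binds.
At p = 5: qd = 62 - 5 = 57 and qs = 3·5 - 6 = 9.
Quantity traded falls to 9. At q = 9 the demand price is 62 - 9 = 53 and the supply price is (6 + 9)/3 = 5.
Deadweight loss = ½ · (53 - 5) · (45 - 9) = ½ · 48 · 36 = 864.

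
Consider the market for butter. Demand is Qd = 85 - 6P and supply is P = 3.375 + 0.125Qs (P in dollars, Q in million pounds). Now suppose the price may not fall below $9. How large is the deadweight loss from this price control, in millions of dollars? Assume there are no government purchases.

5.25

Rearranging supply gives Qs = 8P - 27. In a free market, 85 - 6P = 8P - 27 gives the equilibrium P* = 8, Q* = 37.
Because the floor (9) lies above the market-clearing price, it is binding.
At P = 9: Qd = 85 - 6·9 = 31 and Qs = 8·9 - 27 = 45.
Quantity traded falls to 31. At Q = 31 the demand price is (85 - 31)/6 = 9 and the supply price is (27 + 31)/8 = 7.25.
Deadweight loss = ½ · (9 - 7.25) · (37 - 31) = ½ · 1.75 · 6 = 5.25.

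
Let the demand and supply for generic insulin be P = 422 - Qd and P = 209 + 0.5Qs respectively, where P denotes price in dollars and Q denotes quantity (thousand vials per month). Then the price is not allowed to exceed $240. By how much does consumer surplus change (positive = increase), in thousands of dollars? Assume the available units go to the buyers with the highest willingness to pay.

-720

Rearranging demand gives Qd = 422 - P; rearranging supply gives Qs = 2P - 418. Equilibrium: 422 - P = 2P - 418, so 840 = 3P and P* = 280, Q* = 142.
Since 240 < 280, the ceiling is binding.
At P = 240: Qd = 422 - 240 = 182 and Qs = 2·240 - 418 = 62.
Consumer surplus without the control is ½ · (422 - 280) · 142 = 10082.
With the ceiling, 62 units are sold at 240 (assume they go to the highest-value buyers). The demand price at Q = 62 is 360, so CS = ½ · [(422 - 240) + (360 - 240)] · 62 = 9362.
Change in consumer surplus = 9362 - 10082 = -720.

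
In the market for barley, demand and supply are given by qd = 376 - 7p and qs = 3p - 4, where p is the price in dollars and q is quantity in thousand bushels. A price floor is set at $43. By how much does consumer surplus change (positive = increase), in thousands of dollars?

-462.5

In a free market, 376 - 7p = 3p - 4 gives the equilibrium p* = 38, q* = 110.
Because the floor (43) lies above the market-clearing price, it is binding.
At p = 43: qd = 376 - 7·43 = 75 and qs = 3·43 - 4 = 125.
Consumer surplus without the control is ½ · (376/7 - 38) · 110 = 6050/7.
With the floor, consumers buy 75 units at 43, so CS = ½ · (376/7 - 43) · 75 = 5625/14.
Change in consumer surplus = 5625/14 - 6050/7 = -462.5.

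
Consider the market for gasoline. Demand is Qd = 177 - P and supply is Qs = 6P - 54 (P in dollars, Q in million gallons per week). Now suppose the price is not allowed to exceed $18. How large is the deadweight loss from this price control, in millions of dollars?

Without the control the market clears where 177 - P = 6P - 54, i.e. P* = 33 and Q* = 144.
Since 18 < 33, the ceiling is binding.
At P = 18: Qd = 177 - 18 = 159 and Qs = 6·18 - 54 = 54.
Quantity traded falls to 54. At Q = 54 the demand price is 177 - 54 = 123 and the supply price is (54 + 54)/6 = 18.
Deadweight loss = ½ · (123 - 18) · (144 - 54) = ½ · 105 · 90 = 4725.

4725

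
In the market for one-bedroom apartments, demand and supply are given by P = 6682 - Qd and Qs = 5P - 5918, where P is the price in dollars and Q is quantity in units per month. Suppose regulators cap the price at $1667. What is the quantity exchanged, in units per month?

Rearranging demand gives Qd = 6682 - P. Equilibrium: 6682 - P = 5P - 5918, so 12600 = 6P and P* = 2100, Q* = 4582.
Since 1667 < 2100, the ceiling is binding.
At P = 1667: Qd = 6682 - 1667 = 5015 and Qs = 5·1667 - 5918 = 2417.
The quantity actually transacted is the short side, supply: 2417.

2417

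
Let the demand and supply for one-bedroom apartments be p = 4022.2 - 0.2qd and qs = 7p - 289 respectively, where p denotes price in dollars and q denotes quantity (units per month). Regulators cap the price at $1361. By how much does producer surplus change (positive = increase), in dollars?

-3533905.5

Rearranging demand gives qd = 20111 - 5p. Setting quantity demanded equal to quantity supplied, 20111 - 5p = 7p - 289, gives p* = 1700 and q* = 11611.
Since 1361 < 1700, the ceiling is binding.
At p = 1361: qd = 20111 - 5·1361 = 13306 and qs = 7·1361 - 289 = 9238.
Producer surplus without the control is ½ · (1700 - 289/7) · 11611 = 134815321/14.
With the ceiling, producers sell 9238 units at 1361, so PS = ½ · (1361 - 289/7) · 9238 = 42670322/7.
Change in producer surplus = 42670322/7 - 134815321/14 = -3533905.5.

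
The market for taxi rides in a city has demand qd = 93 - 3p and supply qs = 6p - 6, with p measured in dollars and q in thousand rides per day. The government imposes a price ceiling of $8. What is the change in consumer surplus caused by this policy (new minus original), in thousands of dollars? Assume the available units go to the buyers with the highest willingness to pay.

Equilibrium: 93 - 3p = 6p - 6, so 99 = 9p and p* = 11, q* = 60.
Because the ceiling (8) lies below the market-clearing price, it is binding.
At p = 8: qd = 93 - 3·8 = 69 and qs = 6·8 - 6 = 42.
Consumer surplus without the control is ½ · (31 - 11) · 60 = 600.
With the ceiling, 42 units are sold at 8 (assume they go to the highest-value buyers). The demand price at q = 42 is 17, so CS = ½ · [(31 - 8) + (17 - 8)] · 42 = 672.
Change in consumer surplus = 672 - 600 = 72.

72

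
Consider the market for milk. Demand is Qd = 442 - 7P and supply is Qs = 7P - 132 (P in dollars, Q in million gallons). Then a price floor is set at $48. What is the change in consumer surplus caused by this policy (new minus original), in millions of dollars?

-913.5

Equilibrium: 442 - 7P = 7P - 132, so 574 = 14P and P* = 41, Q* = 155.
The floor of 48 is above the equilibrium price 41, so it binds.
At P = 48: Qd = 442 - 7·48 = 106 and Qs = 7·48 - 132 = 204.
Consumer surplus without the control is ½ · (442/7 - 41) · 155 = 24025/14.
With the floor, consumers buy 106 units at 48, so CS = ½ · (442/7 - 48) · 106 = 5618/7.
Change in consumer surplus = 5618/7 - 24025/14 = -913.5.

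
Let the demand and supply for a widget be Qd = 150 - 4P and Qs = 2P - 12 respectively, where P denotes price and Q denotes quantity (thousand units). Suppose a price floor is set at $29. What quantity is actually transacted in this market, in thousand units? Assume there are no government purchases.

Equilibrium: 150 - 4P = 2P - 12, so 162 = 6P and P* = 27, Q* = 42.
The floor of 29 is above the equilibrium price 27, so it binds.
At P = 29: Qd = 150 - 4·29 = 34 and Qs = 2·29 - 12 = 46.
The quantity actually transacted is the short side, demand: 34.

34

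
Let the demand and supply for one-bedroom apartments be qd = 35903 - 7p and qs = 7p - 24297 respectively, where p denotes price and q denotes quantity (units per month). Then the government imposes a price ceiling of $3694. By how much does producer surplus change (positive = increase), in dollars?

-2231292

In a free market, 35903 - 7p = 7p - 24297 gives the equilibrium p* = 4300, q* = 5803.
The ceiling of 3694 is below the equilibrium price 4300, so it binds.
At p = 3694: qd = 35903 - 7·3694 = 10045 and qs = 7·3694 - 24297 = 1561.
Producer surplus without the control is ½ · (4300 - 3471) · 5803 = 2405343.5.
With the ceiling, producers sell 1561 units at 3694, so PS = ½ · (3694 - 3471) · 1561 = 174051.5.
Change in producer surplus = 174051.5 - 2405343.5 = -2231292.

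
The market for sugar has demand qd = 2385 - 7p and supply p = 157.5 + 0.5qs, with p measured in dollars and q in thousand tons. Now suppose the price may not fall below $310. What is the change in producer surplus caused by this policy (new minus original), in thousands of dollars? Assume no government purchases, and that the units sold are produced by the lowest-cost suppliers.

Rearranging supply gives qs = 2p - 315. In a free market, 2385 - 7p = 2p - 315 gives the equilibrium p* = 300, q* = 285.
The floor of 310 is above the equilibrium price 300, so it binds.
At p = 310: qd = 2385 - 7·310 = 215 and qs = 2·310 - 315 = 305.
Producer surplus without the control is ½ · (300 - 157.5) · 285 = 20306.25.
With the floor, 215 units are sold at 310. The supply price at q = 215 is 265, so PS = ½ · [(310 - 157.5) + (310 - 265)] · 215 = 21231.25.
Change in producer surplus = 21231.25 - 20306.25 = 925.

925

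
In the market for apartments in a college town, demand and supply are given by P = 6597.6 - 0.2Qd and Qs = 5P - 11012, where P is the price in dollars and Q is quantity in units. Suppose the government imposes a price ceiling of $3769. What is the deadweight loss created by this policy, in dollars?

Rearranging demand gives Qd = 32988 - 5P. Equilibrium: 32988 - 5P = 5P - 11012, so 44000 = 10P and P* = 4400, Q* = 10988.
Because the ceiling (3769) lies below the market-clearing price, it is binding.
At P = 3769: Qd = 32988 - 5·3769 = 14143 and Qs = 5·3769 - 11012 = 7833.
Quantity traded falls to 7833. At Q = 7833 the demand price is (32988 - 7833)/5 = 5031 and the supply price is (11012 + 7833)/5 = 3769.
Deadweight loss = ½ · (5031 - 3769) · (10988 - 7833) = ½ · 1262 · 3155 = 1990805.

1990805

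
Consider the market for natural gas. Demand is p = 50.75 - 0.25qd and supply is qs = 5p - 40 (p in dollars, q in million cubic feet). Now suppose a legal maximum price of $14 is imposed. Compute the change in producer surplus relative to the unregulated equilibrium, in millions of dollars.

Rearranging demand gives qd = 203 - 4p. Equilibrium: 203 - 4p = 5p - 40, so 243 = 9p and p* = 27, q* = 95.
Since 14 < 27, the ceiling is binding.
At p = 14: qd = 203 - 4·14 = 147 and qs = 5·14 - 40 = 30.
Producer surplus without the control is ½ · (27 - 8) · 95 = 902.5.
With the ceiling, producers sell 30 units at 14, so PS = ½ · (14 - 8) · 30 = 90.
Change in producer surplus = 90 - 902.5 = -812.5.

-812.5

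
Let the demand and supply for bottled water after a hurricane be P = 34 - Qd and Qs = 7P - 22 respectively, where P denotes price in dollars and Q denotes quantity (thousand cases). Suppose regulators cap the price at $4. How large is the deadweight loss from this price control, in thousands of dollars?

Rearranging demand gives Qd = 34 - P. In a free market, 34 - P = 7P - 22 gives the equilibrium P* = 7, Q* = 27.
Because the ceiling (4) lies below the market-clearing price, it is binding.
At P = 4: Qd = 34 - 4 = 30 and Qs = 7·4 - 22 = 6.
Quantity traded falls to 6. At Q = 6 the demand price is 34 - 6 = 28 and the supply price is (22 + 6)/7 = 4.
Deadweight loss = ½ · (28 - 4) · (27 - 6) = ½ · 24 · 21 = 252.

252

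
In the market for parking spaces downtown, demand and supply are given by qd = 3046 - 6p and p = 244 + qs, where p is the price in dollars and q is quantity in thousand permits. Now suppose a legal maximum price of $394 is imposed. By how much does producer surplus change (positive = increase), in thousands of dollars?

Rearranging supply gives qs = p - 244. Without the control the market clears where 3046 - 6p = p - 244, i.e. p* = 470 and q* = 226.
The ceiling of 394 is below the equilibrium price 470, so it binds.
At p = 394: qd = 3046 - 6·394 = 682 and qs = 394 - 244 = 150.
Producer surplus without the control is ½ · (470 - 244) · 226 = 25538.
With the ceiling, producers sell 150 units at 394, so PS = ½ · (394 - 244) · 150 = 11250.
Change in producer surplus = 11250 - 25538 = -14288.

-14288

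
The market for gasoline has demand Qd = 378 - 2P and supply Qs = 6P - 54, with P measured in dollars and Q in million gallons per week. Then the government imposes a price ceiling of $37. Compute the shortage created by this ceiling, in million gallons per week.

136

Setting quantity demanded equal to quantity supplied, 378 - 2P = 6P - 54, gives P* = 54 and Q* = 270.
Since 37 < 54, the ceiling is binding.
At P = 37: Qd = 378 - 2·37 = 304 and Qs = 6·37 - 54 = 168.
Shortage = Qd - Qs = 304 - 168 = 136.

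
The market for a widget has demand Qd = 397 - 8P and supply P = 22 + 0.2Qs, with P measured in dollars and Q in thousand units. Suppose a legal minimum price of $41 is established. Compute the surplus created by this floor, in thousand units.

Rearranging supply gives Qs = 5P - 110. Equilibrium: 397 - 8P = 5P - 110, so 507 = 13P and P* = 39, Q* = 85.
The floor of 41 is above the equilibrium price 39, so it binds.
At P = 41: Qd = 397 - 8·41 = 69 and Qs = 5·41 - 110 = 95.
Surplus = Qs - Qd = 95 - 69 = 26.

26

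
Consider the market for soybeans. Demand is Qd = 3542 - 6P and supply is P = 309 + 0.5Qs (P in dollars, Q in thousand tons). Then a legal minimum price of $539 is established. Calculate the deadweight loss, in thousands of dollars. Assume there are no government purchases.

Rearranging supply gives Qs = 2P - 618. Equilibrium: 3542 - 6P = 2P - 618, so 4160 = 8P and P* = 520, Q* = 422.
Since 539 > 520, the floor is binding.
At P = 539: Qd = 3542 - 6·539 = 308 and Qs = 2·539 - 618 = 460.
Quantity traded falls to 308. At Q = 308 the demand price is (3542 - 308)/6 = 539 and the supply price is (618 + 308)/2 = 463.
Deadweight loss = ½ · (539 - 463) · (422 - 308) = ½ · 76 · 114 = 4332.

4332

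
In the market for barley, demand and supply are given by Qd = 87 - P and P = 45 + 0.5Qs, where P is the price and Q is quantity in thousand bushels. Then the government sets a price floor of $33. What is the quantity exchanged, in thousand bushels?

Rearranging supply gives Qs = 2P - 90. Without the control the market clears where 87 - P = 2P - 90, i.e. P* = 59 and Q* = 28.
Since 33 is below P* = 59, the floor does not bind and the free-market outcome prevails.

28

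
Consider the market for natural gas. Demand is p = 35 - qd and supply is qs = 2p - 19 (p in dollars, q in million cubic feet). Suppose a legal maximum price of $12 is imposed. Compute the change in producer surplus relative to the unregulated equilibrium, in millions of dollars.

Rearranging demand gives qd = 35 - p. Without the control the market clears where 35 - p = 2p - 19, i.e. p* = 18 and q* = 17.
Since 12 < 18, the ceiling is binding.
At p = 12: qd = 35 - 12 = 23 and qs = 2·12 - 19 = 5.
Producer surplus without the control is ½ · (18 - 9.5) · 17 = 72.25.
With the ceiling, producers sell 5 units at 12, so PS = ½ · (12 - 9.5) · 5 = 6.25.
Change in producer surplus = 6.25 - 72.25 = -66.

-66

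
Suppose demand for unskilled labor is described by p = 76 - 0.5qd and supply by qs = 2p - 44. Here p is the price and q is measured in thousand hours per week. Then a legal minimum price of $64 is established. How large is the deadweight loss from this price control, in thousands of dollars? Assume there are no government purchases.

Rearranging demand gives qd = 152 - 2p. Without the control the market clears where 152 - 2p = 2p - 44, i.e. p* = 49 and q* = 54.
The floor of 64 is above the equilibrium price 49, so it binds.
At p = 64: qd = 152 - 2·64 = 24 and qs = 2·64 - 44 = 84.
Quantity traded falls to 24. At q = 24 the demand price is (152 - 24)/2 = 64 and the supply price is (44 + 24)/2 = 34.
Deadweight loss = ½ · (64 - 34) · (54 - 24) = ½ · 30 · 30 = 450.

450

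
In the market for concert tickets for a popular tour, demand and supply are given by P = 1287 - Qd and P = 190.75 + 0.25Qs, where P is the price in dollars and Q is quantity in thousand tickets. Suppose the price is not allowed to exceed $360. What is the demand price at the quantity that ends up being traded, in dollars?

Rearranging demand gives Qd = 1287 - P; rearranging supply gives Qs = 4P - 763. Setting quantity demanded equal to quantity supplied, 1287 - P = 4P - 763, gives P* = 410 and Q* = 877.
The ceiling of 360 is below the equilibrium price 410, so it binds.
At P = 360: Qd = 1287 - 360 = 927 and Qs = 4·360 - 763 = 677.
Only 677 units reach the market. On the demand curve, the marginal buyer's willingness to pay at Q = 677 is (1287 - 677) = 610.

610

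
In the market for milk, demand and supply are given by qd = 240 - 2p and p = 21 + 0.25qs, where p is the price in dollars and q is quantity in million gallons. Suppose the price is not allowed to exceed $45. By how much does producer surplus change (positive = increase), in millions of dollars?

Rearranging supply gives qs = 4p - 84. Setting quantity demanded equal to quantity supplied, 240 - 2p = 4p - 84, gives p* = 54 and q* = 132.
Since 45 < 54, the ceiling is binding.
At p = 45: qd = 240 - 2·45 = 150 and qs = 4·45 - 84 = 96.
Producer surplus without the control is ½ · (54 - 21) · 132 = 2178.
With the ceiling, producers sell 96 units at 45, so PS = ½ · (45 - 21) · 96 = 1152.
Change in producer surplus = 1152 - 2178 = -1026.

-1026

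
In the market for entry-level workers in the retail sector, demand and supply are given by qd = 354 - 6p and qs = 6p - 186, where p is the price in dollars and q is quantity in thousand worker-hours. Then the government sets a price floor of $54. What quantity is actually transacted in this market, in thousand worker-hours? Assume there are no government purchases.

Setting quantity demanded equal to quantity supplied, 354 - 6p = 6p - 186, gives p* = 45 and q* = 84.
Since 54 > 45, the floor is binding.
At p = 54: qd = 354 - 6·54 = 30 and qs = 6·54 - 186 = 138.
The quantity actually transacted is the short side, demand: 30.

30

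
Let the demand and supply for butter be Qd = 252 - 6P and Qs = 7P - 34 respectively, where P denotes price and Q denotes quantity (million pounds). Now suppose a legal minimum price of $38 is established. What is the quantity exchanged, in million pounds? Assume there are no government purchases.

24

Without the control the market clears where 252 - 6P = 7P - 34, i.e. P* = 22 and Q* = 120.
Because the floor (38) lies above the market-clearing price, it is binding.
At P = 38: Qd = 252 - 6·38 = 24 and Qs = 7·38 - 34 = 232.
The quantity actually transacted is the short side, demand: 24.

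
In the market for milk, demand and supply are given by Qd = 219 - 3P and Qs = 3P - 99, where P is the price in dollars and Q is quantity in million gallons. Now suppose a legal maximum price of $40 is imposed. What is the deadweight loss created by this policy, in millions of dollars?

In a free market, 219 - 3P = 3P - 99 gives the equilibrium P* = 53, Q* = 60.
Because the ceiling (40) lies below the market-clearing price, it is binding.
At P = 40: Qd = 219 - 3·40 = 99 and Qs = 3·40 - 99 = 21.
Quantity traded falls to 21. At Q = 21 the demand price is (219 - 21)/3 = 66 and the supply price is (99 + 21)/3 = 40.
Deadweight loss = ½ · (66 - 40) · (60 - 21) = ½ · 26 · 39 = 507.

507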